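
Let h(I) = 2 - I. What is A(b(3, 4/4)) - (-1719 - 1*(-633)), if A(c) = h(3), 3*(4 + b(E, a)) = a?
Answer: 1085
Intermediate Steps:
b(E, a) = -4 + a/3
A(c) = -1 (A(c) = 2 - 1*3 = 2 - 3 = -1)
A(b(3, 4/4)) - (-1719 - 1*(-633)) = -1 - (-1719 - 1*(-633)) = -1 - (-1719 + 633) = -1 - 1*(-1086) = -1 + 1086 = 1085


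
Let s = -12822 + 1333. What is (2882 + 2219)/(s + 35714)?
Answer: 5101/24225 ≈ 0.21057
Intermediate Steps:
s = -11489
(2882 + 2219)/(s + 35714) = (2882 + 2219)/(-11489 + 35714) = 5101/24225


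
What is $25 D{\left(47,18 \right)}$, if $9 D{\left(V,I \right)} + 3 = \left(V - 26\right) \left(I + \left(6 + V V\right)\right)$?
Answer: $130250$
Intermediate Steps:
$D{\left(V,I \right)} = - \frac{1}{3} + \frac{\left(-26 + V\right) \left(6 + I + V^{2}\right)}{9}$ ($D{\left(V,I \right)} = - \frac{1}{3} + \frac{\left(V - 26\right) \left(I + \left(6 + V V\right)\right)}{9} = - \frac{1}{3} + \frac{\left(-26 + V\right) \left(I + \left(6 + V^{2}\right)\right)}{9} = - \frac{1}{3} + \frac{\left(-26 + V\right) \left(6 + I + V^{2}\right)}{9}$)
$25 D{\left(47,18 \right)} = 25 \left(- \frac{53}{3} - 52 - \frac{26 \cdot 47^{2}}{9} + \frac{47^{3}}{9} + \frac{2}{3} \cdot 47 + \frac{1}{9} \cdot 18 \cdot 47\right) = 25 \left(- \frac{53}{3} - 52 - \frac{57434}{9} + \frac{1}{9} \cdot 103823 + \frac{94}{3} + 94\right) = 25 \left(- \frac{53}{3} - 52 - \frac{57434}{9} + \frac{103823}{9} + \frac{94}{3} + 94\right) = 25 \cdot 5210 = 130250$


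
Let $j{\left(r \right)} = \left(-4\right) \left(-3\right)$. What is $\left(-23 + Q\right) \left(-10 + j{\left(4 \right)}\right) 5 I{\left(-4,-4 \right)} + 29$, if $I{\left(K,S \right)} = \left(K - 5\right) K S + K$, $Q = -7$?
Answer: $44429$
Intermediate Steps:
$j{\left(r \right)} = 12$
$I{\left(K,S \right)} = K + K S \left(-5 + K\right)$ ($I{\left(K,S \right)} = \left(-5 + K\right) K S + K = K \left(-5 + K\right) S + K = K S \left(-5 + K\right) + K = K + K S \left(-5 + K\right)$)
$\left(-23 + Q\right) \left(-10 + j{\left(4 \right)}\right) 5 I{\left(-4,-4 \right)} + 29 = \left(-23 - 7\right) \left(-10 + 12\right) 5 \left(- 4 \left(1 - -20 - -16\right)\right) + 29 = \left(-30\right) 2 \cdot 5 \left(- 4 \left(1 + 20 + 16\right)\right) + 29 = - 60 \cdot 5 \left(\left(-4\right) 37\right) + 29 = - 60 \cdot 5 \left(-148\right) + 29 = \left(-60\right) \left(-740\right) + 29 = 44400 + 29 = 44429$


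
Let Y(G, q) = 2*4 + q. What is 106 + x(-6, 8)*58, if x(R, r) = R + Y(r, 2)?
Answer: 338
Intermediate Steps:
Y(G, q) = 8 + q
x(R, r) = 10 + R (x(R, r) = R + (8 + 2) = R + 10 = 10 + R)
106 + x(-6, 8)*58 = 106 + (10 - 6)*58 = 106 + 4*58 = 106 + 232 = 338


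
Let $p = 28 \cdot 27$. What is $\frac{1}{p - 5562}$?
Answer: $- \frac{1}{4806} \approx -0.00020807$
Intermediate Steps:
$p = 756$
$\frac{1}{p - 5562} = \frac{1}{756 - 5562} = \frac{1}{-4806} = - \frac{1}{4806}$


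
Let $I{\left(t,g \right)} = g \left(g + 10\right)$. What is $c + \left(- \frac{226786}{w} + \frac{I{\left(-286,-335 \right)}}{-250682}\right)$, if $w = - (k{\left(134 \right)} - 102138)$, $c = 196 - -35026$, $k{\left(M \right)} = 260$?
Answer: $\frac{64247574175815}{1824212914} \approx 35219.0$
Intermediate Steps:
$I{\left(t,g \right)} = g \left(10 + g\right)$
$c = 35222$ ($c = 196 + 35026 = 35222$)
$w = 101878$ ($w = - (260 - 102138) = \left(-1\right) \left(-101878\right) = 101878$)
$c + \left(- \frac{226786}{w} + \frac{I{\left(-286,-335 \right)}}{-250682}\right) = 35222 - \left(\frac{16199}{7277} - \frac{\left(-335\right) \left(10 - 335\right)}{-250682}\right) = 35222 - \left(\frac{16199}{7277} - \left(-335\right) \left(-325\right) \left(- \frac{1}{250682}\right)\right) = 35222 + \left(- \frac{16199}{7277} + 108875 \left(- \frac{1}{250682}\right)\right) = 35222 - \frac{4853081093}{1824212914} = \frac{64247574175815}{1824212914}$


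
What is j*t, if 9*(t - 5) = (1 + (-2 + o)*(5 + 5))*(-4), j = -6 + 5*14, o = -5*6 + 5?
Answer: 71744/9 ≈ 7971.6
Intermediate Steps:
o = -25 (o = -30 + 5 = -25)
j = 64 (j = -6 + 70 = 64)
t = 1121/9 (t = 5 + ((1 + (-2 - 25)*(5 + 5))*(-4))/9 = 5 + ((1 - 27*10)*(-4))/9 = 5 + ((1 - 270)*(-4))/9 = 5 + (-269*(-4))/9 = 5 + (⅑)*1076 = 5 + 1076/9 = 1121/9 ≈ 124.56)
j*t = 64*(1121/9) = 71744/9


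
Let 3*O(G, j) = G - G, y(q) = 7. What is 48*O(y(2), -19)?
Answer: 0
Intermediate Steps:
O(G, j) = 0 (O(G, j) = (G - G)/3 = (⅓)*0 = 0)
48*O(y(2), -19) = 48*0 = 0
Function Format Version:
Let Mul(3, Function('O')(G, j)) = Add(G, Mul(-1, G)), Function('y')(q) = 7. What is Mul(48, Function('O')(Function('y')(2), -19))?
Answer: 0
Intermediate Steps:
Function('O')(G, j) = 0 (Function('O')(G, j) = Mul(Rational(1, 3), Add(G, Mul(-1, G))) = Mul(Rational(1, 3), 0) = 0)
Mul(48, Function('O')(Function('y')(2), -19)) = Mul(48, 0) = 0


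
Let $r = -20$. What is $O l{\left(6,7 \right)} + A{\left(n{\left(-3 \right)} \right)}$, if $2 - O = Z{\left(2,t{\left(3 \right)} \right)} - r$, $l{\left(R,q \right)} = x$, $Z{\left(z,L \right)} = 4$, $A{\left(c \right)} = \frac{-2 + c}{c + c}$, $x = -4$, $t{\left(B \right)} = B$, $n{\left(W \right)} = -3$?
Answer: $\frac{533}{6} \approx 88.833$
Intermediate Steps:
$A{\left(c \right)} = \frac{-2 + c}{2 c}$
$l{\left(R,q \right)} = -4$
$O = -22$ ($O = 2 - \left(4 - -20\right) = 2 - \left(4 + 20\right) = 2 - 24 = -22$)
$O l{\left(6,7 \right)} + A{\left(n{\left(-3 \right)} \right)} = \left(-22\right) \left(-4\right) + \frac{-2 - 3}{2 \left(-3\right)} = 88 + \frac{1}{2} \left(- \frac{1}{3}\right) \left(-5\right) = 88 + \frac{5}{6} = \frac{533}{6}$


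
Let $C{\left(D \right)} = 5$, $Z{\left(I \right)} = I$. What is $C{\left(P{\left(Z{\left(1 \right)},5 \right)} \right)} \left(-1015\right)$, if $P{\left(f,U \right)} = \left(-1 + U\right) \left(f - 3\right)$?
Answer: $-5075$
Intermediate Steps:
$P{\left(f,U \right)} = \left(-1 + U\right) \left(-3 + f\right)$
$C{\left(P{\left(Z{\left(1 \right)},5 \right)} \right)} \left(-1015\right) = 5 \left(-1015\right) = -5075$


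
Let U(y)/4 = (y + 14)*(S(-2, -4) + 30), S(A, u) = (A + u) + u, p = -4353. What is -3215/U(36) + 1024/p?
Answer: -3618179/3482400 ≈ -1.0390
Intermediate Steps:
S(A, u) = A + 2*u
U(y) = 1120 + 80*y (U(y) = 4*((y + 14)*((-2 + 2*(-4)) + 30)) = 4*((14 + y)*((-2 - 8) + 30)) = 4*((14 + y)*(-10 + 30)) = 4*((14 + y)*20) = 4*(280 + 20*y) = 1120 + 80*y)
-3215/U(36) + 1024/p = -3215/(1120 + 80*36) + 1024/(-4353) = -3215/(1120 + 2880) + 1024*(-1/4353) = -3215/4000 - 1024/4353 = -3215*1/4000 - 1024/4353 = -643/800 - 1024/4353 = -3618179/3482400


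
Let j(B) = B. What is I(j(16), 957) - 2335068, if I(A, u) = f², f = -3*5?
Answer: -2334843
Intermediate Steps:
f = -15
I(A, u) = 225 (I(A, u) = (-15)² = 225)
I(j(16), 957) - 2335068 = 225 - 2335068 = -2334843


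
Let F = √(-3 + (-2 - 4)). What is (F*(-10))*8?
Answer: -240*I ≈ -240.0*I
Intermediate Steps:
F = 3*I (F = √(-3 - 6) = √(-9) = 3*I ≈ 3.0*I)
(F*(-10))*8 = ((3*I)*(-10))*8 = -30*I*8 = -240*I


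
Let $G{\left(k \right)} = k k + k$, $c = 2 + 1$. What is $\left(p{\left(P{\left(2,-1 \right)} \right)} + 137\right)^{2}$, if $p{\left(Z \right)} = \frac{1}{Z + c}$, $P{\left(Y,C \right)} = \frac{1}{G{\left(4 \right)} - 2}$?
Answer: $\frac{57047809}{3025} \approx 18859.0$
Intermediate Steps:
$c = 3$
$G{\left(k \right)} = k + k^{2}$ ($G{\left(k \right)} = k^{2} + k = k + k^{2}$)
$P{\left(Y,C \right)} = \frac{1}{18}$ ($P{\left(Y,C \right)} = \frac{1}{4 \left(1 + 4\right) - 2} = \frac{1}{4 \cdot 5 - 2} = \frac{1}{20 - 2} = \frac{1}{18}$)
$p{\left(Z \right)} = \frac{1}{3 + Z}$ ($p{\left(Z \right)} = \frac{1}{Z + 3} = \frac{1}{3 + Z}$)
$\left(p{\left(P{\left(2,-1 \right)} \right)} + 137\right)^{2} = \left(\frac{1}{3 + \frac{1}{18}} + 137\right)^{2} = \left(\frac{1}{\frac{55}{18}} + 137\right)^{2} = \left(\frac{18}{55} + 137\right)^{2} = \left(\frac{7553}{55}\right)^{2} = \frac{57047809}{3025}$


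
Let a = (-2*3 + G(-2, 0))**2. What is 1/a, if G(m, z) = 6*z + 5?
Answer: 1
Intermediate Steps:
G(m, z) = 5 + 6*z
a = 1 (a = (-2*3 + (5 + 6*0))**2 = (-6 + (5 + 0))**2 = (-6 + 5)**2 = (-1)**2 = 1)
1/a = 1/1 = 1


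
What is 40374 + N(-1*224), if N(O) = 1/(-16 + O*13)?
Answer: 118215071/2928 ≈ 40374.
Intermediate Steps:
N(O) = 1/(-16 + 13*O)
40374 + N(-1*224) = 40374 + 1/(-16 + 13*(-1*224)) = 40374 + 1/(-16 + 13*(-224)) = 40374 + 1/(-16 - 2912) = 40374 + 1/(-2928) = 40374 - 1/2928 = 118215071/2928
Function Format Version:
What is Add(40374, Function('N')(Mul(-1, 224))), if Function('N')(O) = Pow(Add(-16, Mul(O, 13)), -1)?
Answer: Rational(118215071, 2928) ≈ 40374.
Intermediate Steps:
Function('N')(O) = Pow(Add(-16, Mul(13, O)), -1)
Add(40374, Function('N')(Mul(-1, 224))) = Add(40374, Pow(Add(-16, Mul(13, Mul(-1, 224))), -1)) = Add(40374, Pow(Add(-16, Mul(13, -224)), -1)) = Add(40374, Pow(Add(-16, -2912), -1)) = Add(40374, Pow(-2928, -1)) = Add(40374, Rational(-1, 2928)) = Rational(118215071, 2928)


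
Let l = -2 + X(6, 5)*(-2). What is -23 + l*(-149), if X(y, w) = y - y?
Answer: 275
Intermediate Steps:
X(y, w) = 0
l = -2 (l = -2 + 0*(-2) = -2 + 0 = -2)
-23 + l*(-149) = -23 - 2*(-149) = -23 + 298 = 275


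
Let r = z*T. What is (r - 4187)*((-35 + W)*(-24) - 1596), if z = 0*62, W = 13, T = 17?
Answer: 4471716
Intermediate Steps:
z = 0
r = 0 (r = 0*17 = 0)
(r - 4187)*((-35 + W)*(-24) - 1596) = (0 - 4187)*((-35 + 13)*(-24) - 1596) = -4187*(-22*(-24) - 1596) = -4187*(528 - 1596) = -4187*(-1068) = 4471716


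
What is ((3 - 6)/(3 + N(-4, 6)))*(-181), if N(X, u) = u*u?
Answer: 181/13 ≈ 13.923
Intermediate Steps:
N(X, u) = u**2
((3 - 6)/(3 + N(-4, 6)))*(-181) = ((3 - 6)/(3 + 6**2))*(-181) = -3/(3 + 36)*(-181) = -3/39*(-181) = -3*1/39*(-181) = -1/13*(-181) = 181/13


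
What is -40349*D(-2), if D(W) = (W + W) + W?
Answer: 242094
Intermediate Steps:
D(W) = 3*W (D(W) = 2*W + W = 3*W)
-40349*D(-2) = -121047*(-2) = -40349*(-6) = 242094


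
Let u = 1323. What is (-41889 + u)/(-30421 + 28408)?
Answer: 13522/671 ≈ 20.152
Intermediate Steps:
(-41889 + u)/(-30421 + 28408) = (-41889 + 1323)/(-30421 + 28408) = -40566/(-2013) = -40566*(-1/2013) = 13522/671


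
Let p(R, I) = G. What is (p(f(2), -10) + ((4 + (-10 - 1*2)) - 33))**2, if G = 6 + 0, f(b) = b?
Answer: 1225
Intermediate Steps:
G = 6
p(R, I) = 6
(p(f(2), -10) + ((4 + (-10 - 1*2)) - 33))**2 = (6 + ((4 + (-10 - 1*2)) - 33))**2 = (6 + ((4 + (-10 - 2)) - 33))**2 = (6 + ((4 - 12) - 33))**2 = (6 + (-8 - 33))**2 = (6 - 41)**2 = (-35)**2 = 1225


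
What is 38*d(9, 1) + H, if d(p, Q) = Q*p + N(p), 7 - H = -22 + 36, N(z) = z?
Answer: 677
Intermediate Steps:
H = -7 (H = 7 - (-22 + 36) = 7 - 1*14 = 7 - 14 = -7)
d(p, Q) = p + Q*p (d(p, Q) = Q*p + p = p + Q*p)
38*d(9, 1) + H = 38*(9*(1 + 1)) - 7 = 38*(9*2) - 7 = 38*18 - 7 = 684 - 7 = 677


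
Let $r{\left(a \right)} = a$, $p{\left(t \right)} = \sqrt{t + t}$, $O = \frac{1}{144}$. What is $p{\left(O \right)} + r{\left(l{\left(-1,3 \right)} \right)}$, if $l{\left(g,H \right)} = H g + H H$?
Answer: $6 + \frac{\sqrt{2}}{12} \approx 6.1179$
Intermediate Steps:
$l{\left(g,H \right)} = H^{2} + H g$ ($l{\left(g,H \right)} = H g + H^{2} = H^{2} + H g$)
$O = \frac{1}{144} \approx 0.0069444$
$p{\left(t \right)} = \sqrt{2} \sqrt{t}$ ($p{\left(t \right)} = \sqrt{2 t} = \sqrt{2} \sqrt{t}$)
$p{\left(O \right)} + r{\left(l{\left(-1,3 \right)} \right)} = \frac{\sqrt{2}}{12} + 3 \left(3 - 1\right) = \sqrt{2} \cdot \frac{1}{12} + 3 \cdot 2 = \frac{\sqrt{2}}{12} + 6 = 6 + \frac{\sqrt{2}}{12}$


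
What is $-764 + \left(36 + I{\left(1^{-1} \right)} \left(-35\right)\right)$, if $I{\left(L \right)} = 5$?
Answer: $-903$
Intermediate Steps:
$-764 + \left(36 + I{\left(1^{-1} \right)} \left(-35\right)\right) = -764 + \left(36 + 5 \left(-35\right)\right) = -764 + \left(36 - 175\right) = -764 - 139 = -903$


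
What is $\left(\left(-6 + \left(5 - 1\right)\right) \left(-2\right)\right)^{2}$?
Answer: $16$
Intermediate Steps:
$\left(\left(-6 + \left(5 - 1\right)\right) \left(-2\right)\right)^{2} = \left(\left(-6 + 4\right) \left(-2\right)\right)^{2} = \left(\left(-2\right) \left(-2\right)\right)^{2} = 4^{2} = 16$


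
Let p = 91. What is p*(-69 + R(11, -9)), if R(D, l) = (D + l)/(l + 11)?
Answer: -6188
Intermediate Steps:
R(D, l) = (D + l)/(11 + l)
p*(-69 + R(11, -9)) = 91*(-69 + (11 - 9)/(11 - 9)) = 91*(-69 + 2/2) = 91*(-69 + (1/2)*2) = 91*(-69 + 1) = 91*(-68) = -6188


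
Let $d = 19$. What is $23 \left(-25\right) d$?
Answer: $-10925$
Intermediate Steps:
$23 \left(-25\right) d = 23 \left(-25\right) 19 = \left(-575\right) 19 = -10925$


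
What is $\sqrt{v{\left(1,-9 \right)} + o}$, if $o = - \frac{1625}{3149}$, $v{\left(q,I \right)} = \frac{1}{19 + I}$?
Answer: $\frac{i \sqrt{412550490}}{31490} \approx 0.64501 i$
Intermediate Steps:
$o = - \frac{1625}{3149}$ ($o = \left(-1625\right) \frac{1}{3149} = - \frac{1625}{3149} \approx -0.51604$)
$\sqrt{v{\left(1,-9 \right)} + o} = \sqrt{\frac{1}{19 - 9} - \frac{1625}{3149}} = \sqrt{\frac{1}{10} - \frac{1625}{3149}} = \sqrt{- \frac{13101}{31490}} = \frac{i \sqrt{412550490}}{31490}$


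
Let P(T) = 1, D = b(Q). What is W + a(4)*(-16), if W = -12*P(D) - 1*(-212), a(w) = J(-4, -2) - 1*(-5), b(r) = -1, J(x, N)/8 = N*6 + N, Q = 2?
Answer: 1912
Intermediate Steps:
J(x, N) = 56*N (J(x, N) = 8*(N*6 + N) = 8*(6*N + N) = 8*(7*N) = 56*N)
D = -1
a(w) = -107 (a(w) = 56*(-2) - 1*(-5) = -112 + 5 = -107)
W = 200 (W = -12*1 - 1*(-212) = -12 + 212 = 200)
W + a(4)*(-16) = 200 - 107*(-16) = 200 + 1712 = 1912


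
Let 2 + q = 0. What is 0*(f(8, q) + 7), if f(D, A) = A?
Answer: 0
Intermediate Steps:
q = -2 (q = -2 + 0 = -2)
0*(f(8, q) + 7) = 0*(-2 + 7) = 0*5 = 0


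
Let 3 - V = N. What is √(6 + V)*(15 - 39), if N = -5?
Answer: -24*√14 ≈ -89.800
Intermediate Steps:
V = 8 (V = 3 - 1*(-5) = 3 + 5 = 8)
√(6 + V)*(15 - 39) = √(6 + 8)*(15 - 39) = √14*(-24) = -24*√14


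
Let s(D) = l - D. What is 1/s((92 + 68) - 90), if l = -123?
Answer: -1/193 ≈ -0.0051813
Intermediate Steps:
s(D) = -123 - D
1/s((92 + 68) - 90) = 1/(-123 - ((92 + 68) - 90)) = 1/(-123 - (160 - 90)) = 1/(-123 - 1*70) = 1/(-123 - 70) = 1/(-193) = -1/193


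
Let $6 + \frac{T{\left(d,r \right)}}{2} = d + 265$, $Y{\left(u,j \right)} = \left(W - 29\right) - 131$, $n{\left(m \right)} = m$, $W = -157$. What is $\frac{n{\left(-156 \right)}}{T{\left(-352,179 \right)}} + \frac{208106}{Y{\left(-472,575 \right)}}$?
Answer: $- \frac{6443044}{9827} \approx -655.65$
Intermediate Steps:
$Y{\left(u,j \right)} = -317$ ($Y{\left(u,j \right)} = \left(-157 - 29\right) - 131 = -186 - 131 = -317$)
$T{\left(d,r \right)} = 518 + 2 d$ ($T{\left(d,r \right)} = -12 + 2 \left(d + 265\right) = -12 + 2 \left(265 + d\right) = -12 + \left(530 + 2 d\right) = 518 + 2 d$)
$\frac{n{\left(-156 \right)}}{T{\left(-352,179 \right)}} + \frac{208106}{Y{\left(-472,575 \right)}} = - \frac{156}{518 + 2 \left(-352\right)} + \frac{208106}{-317} = - \frac{156}{518 - 704} + 208106 \left(- \frac{1}{317}\right) = - \frac{156}{-186} - \frac{208106}{317} = \left(-156\right) \left(- \frac{1}{186}\right) - \frac{208106}{317} = \frac{26}{31} - \frac{208106}{317} = - \frac{6443044}{9827}$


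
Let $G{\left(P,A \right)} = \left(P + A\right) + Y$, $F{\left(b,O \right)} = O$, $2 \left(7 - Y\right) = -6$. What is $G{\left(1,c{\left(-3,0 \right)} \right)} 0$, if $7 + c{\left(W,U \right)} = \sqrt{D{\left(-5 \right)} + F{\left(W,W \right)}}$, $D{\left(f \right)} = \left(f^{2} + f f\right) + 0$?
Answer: $0$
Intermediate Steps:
$Y = 10$ ($Y = 7 - -3 = 7 + 3 = 10$)
$D{\left(f \right)} = 2 f^{2}$ ($D{\left(f \right)} = \left(f^{2} + f^{2}\right) + 0 = 2 f^{2} + 0 = 2 f^{2}$)
$c{\left(W,U \right)} = -7 + \sqrt{50 + W}$ ($c{\left(W,U \right)} = -7 + \sqrt{2 \left(-5\right)^{2} + W} = -7 + \sqrt{2 \cdot 25 + W} = -7 + \sqrt{50 + W}$)
$G{\left(P,A \right)} = 10 + A + P$ ($G{\left(P,A \right)} = \left(P + A\right) + 10 = \left(A + P\right) + 10 = 10 + A + P$)
$G{\left(1,c{\left(-3,0 \right)} \right)} 0 = \left(10 - \left(7 - \sqrt{50 - 3}\right) + 1\right) 0 = \left(10 - \left(7 - \sqrt{47}\right) + 1\right) 0 = \left(4 + \sqrt{47}\right) 0 = 0$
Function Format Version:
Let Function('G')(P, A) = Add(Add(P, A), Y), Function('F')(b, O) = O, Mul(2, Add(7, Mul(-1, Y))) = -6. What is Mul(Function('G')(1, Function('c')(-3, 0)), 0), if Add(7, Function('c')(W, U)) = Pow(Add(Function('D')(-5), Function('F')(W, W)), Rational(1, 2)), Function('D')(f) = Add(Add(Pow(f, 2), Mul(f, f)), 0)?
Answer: 0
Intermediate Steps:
Y = 10 (Y = Add(7, Mul(Rational(-1, 2), -6)) = Add(7, 3) = 10)
Function('D')(f) = Mul(2, Pow(f, 2)) (Function('D')(f) = Add(Add(Pow(f, 2), Pow(f, 2)), 0) = Add(Mul(2, Pow(f, 2)), 0) = Mul(2, Pow(f, 2)))
Function('c')(W, U) = Add(-7, Pow(Add(50, W), Rational(1, 2))) (Function('c')(W, U) = Add(-7, Pow(Add(Mul(2, Pow(-5, 2)), W), Rational(1, 2))) = Add(-7, Pow(Add(Mul(2, 25), W), Rational(1, 2))) = Add(-7, Pow(Add(50, W), Rational(1, 2))))
Function('G')(P, A) = Add(10, A, P) (Function('G')(P, A) = Add(Add(P, A), 10) = Add(Add(A, P), 10) = Add(10, A, P))
Mul(Function('G')(1, Function('c')(-3, 0)), 0) = Mul(Add(10, Add(-7, Pow(Add(50, -3), Rational(1, 2))), 1), 0) = Mul(Add(10, Add(-7, Pow(47, Rational(1, 2))), 1), 0) = Mul(Add(4, Pow(47, Rational(1, 2))), 0) = 0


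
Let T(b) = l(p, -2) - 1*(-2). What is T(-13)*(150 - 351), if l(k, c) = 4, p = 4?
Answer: -1206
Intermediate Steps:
T(b) = 6 (T(b) = 4 - 1*(-2) = 4 + 2 = 6)
T(-13)*(150 - 351) = 6*(150 - 351) = 6*(-201) = -1206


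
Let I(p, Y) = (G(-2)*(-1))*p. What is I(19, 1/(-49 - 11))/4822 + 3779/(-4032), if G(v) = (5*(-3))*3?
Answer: -7387489/9721152 ≈ -0.75994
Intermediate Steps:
G(v) = -45 (G(v) = -15*3 = -45)
I(p, Y) = 45*p (I(p, Y) = (-45*(-1))*p = 45*p)
I(19, 1/(-49 - 11))/4822 + 3779/(-4032) = (45*19)/4822 + 3779/(-4032) = 855*(1/4822) + 3779*(-1/4032) = 855/4822 - 3779/4032 = -7387489/9721152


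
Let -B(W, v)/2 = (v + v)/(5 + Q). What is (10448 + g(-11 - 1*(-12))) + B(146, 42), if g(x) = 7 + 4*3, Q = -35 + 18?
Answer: 10481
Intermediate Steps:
Q = -17
g(x) = 19 (g(x) = 7 + 12 = 19)
B(W, v) = v/3 (B(W, v) = -2*(v + v)/(5 - 17) = -2*2*v/(-12) = -2*2*v*(-1)/12 = -(-1)*v/3 = v/3)
(10448 + g(-11 - 1*(-12))) + B(146, 42) = (10448 + 19) + (⅓)*42 = 10467 + 14 = 10481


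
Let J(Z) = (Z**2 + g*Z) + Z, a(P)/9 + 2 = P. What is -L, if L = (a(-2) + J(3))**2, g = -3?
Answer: -1089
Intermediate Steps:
a(P) = -18 + 9*P
J(Z) = Z**2 - 2*Z (J(Z) = (Z**2 - 3*Z) + Z = Z**2 - 2*Z)
L = 1089 (L = ((-18 + 9*(-2)) + 3*(-2 + 3))**2 = ((-18 - 18) + 3*1)**2 = (-36 + 3)**2 = (-33)**2 = 1089)
-L = -1*1089 = -1089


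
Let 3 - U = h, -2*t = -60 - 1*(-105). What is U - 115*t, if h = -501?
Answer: 6183/2 ≈ 3091.5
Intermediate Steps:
t = -45/2 (t = -(-60 - 1*(-105))/2 = -(-60 + 105)/2 = -1/2*45 = -45/2 ≈ -22.500)
U = 504 (U = 3 - 1*(-501) = 3 + 501 = 504)
U - 115*t = 504 - 115*(-45/2) = 504 + 5175/2 = 6183/2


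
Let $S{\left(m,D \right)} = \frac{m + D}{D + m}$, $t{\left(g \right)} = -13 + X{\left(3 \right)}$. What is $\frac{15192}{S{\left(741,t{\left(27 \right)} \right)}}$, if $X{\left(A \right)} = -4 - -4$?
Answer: $15192$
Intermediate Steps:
$X{\left(A \right)} = 0$ ($X{\left(A \right)} = -4 + 4 = 0$)
$t{\left(g \right)} = -13$ ($t{\left(g \right)} = -13 + 0 = -13$)
$S{\left(m,D \right)} = 1$ ($S{\left(m,D \right)} = \frac{D + m}{D + m} = 1$)
$\frac{15192}{S{\left(741,t{\left(27 \right)} \right)}} = \frac{15192}{1} = 15192 \cdot 1 = 15192$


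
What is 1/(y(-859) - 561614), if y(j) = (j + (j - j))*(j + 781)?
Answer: -1/494612 ≈ -2.0218e-6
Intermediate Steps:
y(j) = j*(781 + j) (y(j) = (j + 0)*(781 + j) = j*(781 + j))
1/(y(-859) - 561614) = 1/(-859*(781 - 859) - 561614) = 1/(-859*(-78) - 561614) = 1/(67002 - 561614) = 1/(-494612) = -1/494612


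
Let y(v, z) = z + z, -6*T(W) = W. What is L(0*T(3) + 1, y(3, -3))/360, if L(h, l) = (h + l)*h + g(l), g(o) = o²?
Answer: 31/360 ≈ 0.086111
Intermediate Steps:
T(W) = -W/6
y(v, z) = 2*z
L(h, l) = l² + h*(h + l) (L(h, l) = (h + l)*h + l² = h*(h + l) + l² = l² + h*(h + l))
L(0*T(3) + 1, y(3, -3))/360 = ((0*(-⅙*3) + 1)² + (2*(-3))² + (0*(-⅙*3) + 1)*(2*(-3)))/360 = ((0*(-½) + 1)² + (-6)² + (0*(-½) + 1)*(-6))*(1/360) = ((0 + 1)² + 36 + (0 + 1)*(-6))*(1/360) = (1² + 36 + 1*(-6))*(1/360) = (1 + 36 - 6)*(1/360) = 31*(1/360) = 31/360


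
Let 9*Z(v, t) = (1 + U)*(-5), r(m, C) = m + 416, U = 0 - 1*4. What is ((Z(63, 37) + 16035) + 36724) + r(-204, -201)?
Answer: 158918/3 ≈ 52973.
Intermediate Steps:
U = -4 (U = 0 - 4 = -4)
r(m, C) = 416 + m
Z(v, t) = 5/3 (Z(v, t) = ((1 - 4)*(-5))/9 = (-3*(-5))/9 = (⅑)*15 = 5/3)
((Z(63, 37) + 16035) + 36724) + r(-204, -201) = ((5/3 + 16035) + 36724) + (416 - 204) = (48110/3 + 36724) + 212 = 158282/3 + 212 = 158918/3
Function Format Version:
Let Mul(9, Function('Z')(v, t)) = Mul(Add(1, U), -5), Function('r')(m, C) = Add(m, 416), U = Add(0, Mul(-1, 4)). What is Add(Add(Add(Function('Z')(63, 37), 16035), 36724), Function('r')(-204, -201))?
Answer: Rational(158918, 3) ≈ 52973.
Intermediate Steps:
U = -4 (U = Add(0, -4) = -4)
Function('r')(m, C) = Add(416, m)
Function('Z')(v, t) = Rational(5, 3) (Function('Z')(v, t) = Mul(Rational(1, 9), Mul(Add(1, -4), -5)) = Mul(Rational(1, 9), Mul(-3, -5)) = Mul(Rational(1, 9), 15) = Rational(5, 3))
Add(Add(Add(Function('Z')(63, 37), 16035), 36724), Function('r')(-204, -201)) = Add(Add(Add(Rational(5, 3), 16035), 36724), Add(416, -204)) = Add(Add(Rational(48110, 3), 36724), 212) = Add(Rational(158282, 3), 212) = Rational(158918, 3)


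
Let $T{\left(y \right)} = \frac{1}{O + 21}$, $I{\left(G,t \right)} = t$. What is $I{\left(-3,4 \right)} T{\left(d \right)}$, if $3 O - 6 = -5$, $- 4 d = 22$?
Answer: $\frac{3}{16} \approx 0.1875$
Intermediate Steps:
$d = - \frac{11}{2}$ ($d = \left(- \frac{1}{4}\right) 22 = - \frac{11}{2} \approx -5.5$)
$O = \frac{1}{3}$ ($O = 2 + \frac{1}{3} \left(-5\right) = 2 - \frac{5}{3} = \frac{1}{3} \approx 0.33333$)
$T{\left(y \right)} = \frac{3}{64}$ ($T{\left(y \right)} = \frac{1}{\frac{1}{3} + 21} = \frac{1}{\frac{64}{3}} = \frac{3}{64}$)
$I{\left(-3,4 \right)} T{\left(d \right)} = 4 \cdot \frac{3}{64} = \frac{3}{16}$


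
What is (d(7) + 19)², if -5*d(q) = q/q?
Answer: 8836/25 ≈ 353.44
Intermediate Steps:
d(q) = -⅕ (d(q) = -q/(5*q) = -⅕*1 = -⅕)
(d(7) + 19)² = (-⅕ + 19)² = (94/5)² = 8836/25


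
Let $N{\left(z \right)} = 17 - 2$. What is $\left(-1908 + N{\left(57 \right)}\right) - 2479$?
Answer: $-4372$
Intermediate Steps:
$N{\left(z \right)} = 15$ ($N{\left(z \right)} = 17 - 2 = 15$)
$\left(-1908 + N{\left(57 \right)}\right) - 2479 = \left(-1908 + 15\right) - 2479 = -1893 - 2479 = -4372$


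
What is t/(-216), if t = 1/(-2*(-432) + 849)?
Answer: -1/370008 ≈ -2.7026e-6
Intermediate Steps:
t = 1/1713 (t = 1/(864 + 849) = 1/1713 ≈ 0.00058377)
t/(-216) = (1/1713)/(-216) = (1/1713)*(-1/216) = -1/370008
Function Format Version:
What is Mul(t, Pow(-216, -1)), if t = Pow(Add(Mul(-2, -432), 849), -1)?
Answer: Rational(-1, 370008) ≈ -2.7026e-6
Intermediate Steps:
t = Rational(1, 1713) (t = Pow(Add(864, 849), -1) = Pow(1713, -1) = Rational(1, 1713) ≈ 0.00058377)
Mul(t, Pow(-216, -1)) = Mul(Rational(1, 1713), Pow(-216, -1)) = Mul(Rational(1, 1713), Rational(-1, 216)) = Rational(-1, 370008)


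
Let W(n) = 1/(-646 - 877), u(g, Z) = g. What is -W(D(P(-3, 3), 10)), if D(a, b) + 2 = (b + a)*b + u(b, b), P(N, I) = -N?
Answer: 1/1523 ≈ 0.00065660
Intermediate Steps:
D(a, b) = -2 + b + b*(a + b) (D(a, b) = -2 + ((b + a)*b + b) = -2 + ((a + b)*b + b) = -2 + (b*(a + b) + b) = -2 + (b + b*(a + b)) = -2 + b + b*(a + b))
W(n) = -1/1523 (W(n) = 1/(-1523) = -1/1523)
-W(D(P(-3, 3), 10)) = -1*(-1/1523) = 1/1523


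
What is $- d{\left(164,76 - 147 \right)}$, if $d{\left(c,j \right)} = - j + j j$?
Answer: $-5112$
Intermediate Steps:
$d{\left(c,j \right)} = j^{2} - j$ ($d{\left(c,j \right)} = - j + j^{2} = j^{2} - j$)
$- d{\left(164,76 - 147 \right)} = - \left(76 - 147\right) \left(-1 + \left(76 - 147\right)\right) = - \left(-71\right) \left(-1 - 71\right) = - \left(-71\right) \left(-72\right) = \left(-1\right) 5112 = -5112$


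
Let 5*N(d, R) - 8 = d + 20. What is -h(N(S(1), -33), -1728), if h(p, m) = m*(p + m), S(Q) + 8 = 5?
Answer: -2977344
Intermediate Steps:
S(Q) = -3 (S(Q) = -8 + 5 = -3)
N(d, R) = 28/5 + d/5 (N(d, R) = 8/5 + (d + 20)/5 = 8/5 + (20 + d)/5 = 8/5 + (4 + d/5) = 28/5 + d/5)
h(p, m) = m*(m + p)
-h(N(S(1), -33), -1728) = -(-1728)*(-1728 + (28/5 + (⅕)*(-3))) = -(-1728)*(-1728 + (28/5 - ⅗)) = -(-1728)*(-1728 + 5) = -(-1728)*(-1723) = -1*2977344 = -2977344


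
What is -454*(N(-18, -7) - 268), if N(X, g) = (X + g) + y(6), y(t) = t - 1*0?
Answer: 130298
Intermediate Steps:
y(t) = t (y(t) = t + 0 = t)
N(X, g) = 6 + X + g (N(X, g) = (X + g) + 6 = 6 + X + g)
-454*(N(-18, -7) - 268) = -454*((6 - 18 - 7) - 268) = -454*(-19 - 268) = -454*(-287) = 130298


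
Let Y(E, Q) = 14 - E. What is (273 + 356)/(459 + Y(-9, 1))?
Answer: 629/482 ≈ 1.3050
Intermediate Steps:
(273 + 356)/(459 + Y(-9, 1)) = (273 + 356)/(459 + (14 - 1*(-9))) = 629/(459 + (14 + 9)) = 629/(459 + 23) = 629/482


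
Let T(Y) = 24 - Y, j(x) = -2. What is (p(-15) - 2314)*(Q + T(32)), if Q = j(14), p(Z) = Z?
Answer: 23290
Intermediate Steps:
Q = -2
(p(-15) - 2314)*(Q + T(32)) = (-15 - 2314)*(-2 + (24 - 1*32)) = -2329*(-2 + (24 - 32)) = -2329*(-2 - 8) = -2329*(-10) = 23290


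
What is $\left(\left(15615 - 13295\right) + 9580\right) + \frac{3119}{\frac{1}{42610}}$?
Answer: $132912490$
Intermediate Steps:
$\left(\left(15615 - 13295\right) + 9580\right) + \frac{3119}{\frac{1}{42610}} = \left(2320 + 9580\right) + 3119 \frac{1}{\frac{1}{42610}} = 11900 + 3119 \cdot 42610 = 11900 + 132900590 = 132912490$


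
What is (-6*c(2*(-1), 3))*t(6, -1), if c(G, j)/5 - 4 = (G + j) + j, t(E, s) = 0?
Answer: 0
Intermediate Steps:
c(G, j) = 20 + 5*G + 10*j (c(G, j) = 20 + 5*((G + j) + j) = 20 + 5*(G + 2*j) = 20 + (5*G + 10*j) = 20 + 5*G + 10*j)
(-6*c(2*(-1), 3))*t(6, -1) = -6*(20 + 5*(2*(-1)) + 10*3)*0 = -6*(20 + 5*(-2) + 30)*0 = -6*(20 - 10 + 30)*0 = -6*40*0 = -240*0 = 0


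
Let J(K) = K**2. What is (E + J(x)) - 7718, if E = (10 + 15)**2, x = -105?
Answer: 3932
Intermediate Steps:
E = 625 (E = 25**2 = 625)
(E + J(x)) - 7718 = (625 + (-105)**2) - 7718 = (625 + 11025) - 7718 = 11650 - 7718 = 3932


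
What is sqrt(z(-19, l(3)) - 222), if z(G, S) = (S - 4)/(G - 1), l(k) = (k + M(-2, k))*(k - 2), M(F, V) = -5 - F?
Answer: I*sqrt(5545)/5 ≈ 14.893*I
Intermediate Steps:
l(k) = (-3 + k)*(-2 + k) (l(k) = (k + (-5 - 1*(-2)))*(k - 2) = (k + (-5 + 2))*(-2 + k) = (k - 3)*(-2 + k) = (-3 + k)*(-2 + k))
z(G, S) = (-4 + S)/(-1 + G)
sqrt(z(-19, l(3)) - 222) = sqrt((-4 + (6 + 3**2 - 5*3))/(-1 - 19) - 222) = sqrt((-4 + (6 + 9 - 15))/(-20) - 222) = sqrt(-(-4 + 0)/20 - 222) = sqrt(-1/20*(-4) - 222) = sqrt(1/5 - 222) = sqrt(-1109/5) = I*sqrt(5545)/5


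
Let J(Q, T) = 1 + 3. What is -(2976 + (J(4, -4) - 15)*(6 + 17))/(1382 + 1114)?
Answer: -2723/2496 ≈ -1.0909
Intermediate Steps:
J(Q, T) = 4
-(2976 + (J(4, -4) - 15)*(6 + 17))/(1382 + 1114) = -(2976 + (4 - 15)*(6 + 17))/(1382 + 1114) = -(2976 - 11*23)/2496 = -(2976 - 253)/2496 = -2723/2496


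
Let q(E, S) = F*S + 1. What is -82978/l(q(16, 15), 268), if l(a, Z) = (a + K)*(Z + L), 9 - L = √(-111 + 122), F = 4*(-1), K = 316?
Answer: -11492453/9858263 - 41489*√11/9858263 ≈ -1.1797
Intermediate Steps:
F = -4
L = 9 - √11 (L = 9 - √(-111 + 122) = 9 - √11 ≈ 5.6834)
q(E, S) = 1 - 4*S (q(E, S) = -4*S + 1 = 1 - 4*S)
l(a, Z) = (316 + a)*(9 + Z - √11) (l(a, Z) = (a + 316)*(Z + (9 - √11)) = (316 + a)*(9 + Z - √11))
-82978/l(q(16, 15), 268) = -82978/(2844 - 316*√11 + 316*268 + 268*(1 - 4*15) + (1 - 4*15)*(9 - √11)) = -82978/(2844 - 316*√11 + 84688 + 268*(1 - 60) + (1 - 60)*(9 - √11)) = -82978/(2844 - 316*√11 + 84688 + 268*(-59) - 59*(9 - √11)) = -82978/(2844 - 316*√11 + 84688 - 15812 + (-531 + 59*√11)) = -82978/(71189 - 257*√11)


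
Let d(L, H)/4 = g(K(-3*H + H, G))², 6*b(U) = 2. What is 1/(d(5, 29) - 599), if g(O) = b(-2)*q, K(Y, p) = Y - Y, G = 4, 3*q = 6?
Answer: -9/5375 ≈ -0.0016744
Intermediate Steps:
q = 2 (q = (⅓)*6 = 2)
b(U) = ⅓ (b(U) = (⅙)*2 = ⅓)
K(Y, p) = 0
g(O) = ⅔ (g(O) = (⅓)*2 = ⅔)
d(L, H) = 16/9 (d(L, H) = 4*(⅔)² = 4*(4/9) = 16/9)
1/(d(5, 29) - 599) = 1/(16/9 - 599) = 1/(-5375/9) = -9/5375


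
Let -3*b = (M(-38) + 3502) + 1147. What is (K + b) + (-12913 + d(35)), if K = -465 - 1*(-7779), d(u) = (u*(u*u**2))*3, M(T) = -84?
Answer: 13484263/3 ≈ 4.4948e+6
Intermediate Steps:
d(u) = 3*u**4 (d(u) = (u*u**3)*3 = u**4*3 = 3*u**4)
b = -4565/3 (b = -((-84 + 3502) + 1147)/3 = -(3418 + 1147)/3 = -1/3*4565 = -4565/3 ≈ -1521.7)
K = 7314 (K = -465 + 7779 = 7314)
(K + b) + (-12913 + d(35)) = (7314 - 4565/3) + (-12913 + 3*35**4) = 17377/3 + (-12913 + 3*1500625) = 17377/3 + (-12913 + 4501875) = 17377/3 + 4488962 = 13484263/3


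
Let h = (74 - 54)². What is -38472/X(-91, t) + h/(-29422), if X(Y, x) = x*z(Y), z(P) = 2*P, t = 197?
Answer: 39913628/37674871 ≈ 1.0594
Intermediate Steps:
h = 400 (h = 20² = 400)
X(Y, x) = 2*Y*x (X(Y, x) = x*(2*Y) = 2*Y*x)
-38472/X(-91, t) + h/(-29422) = -38472/(2*(-91)*197) + 400/(-29422) = -38472/(-35854) + 400*(-1/29422) = -38472*(-1/35854) - 200/14711 = 2748/2561 - 200/14711 = 39913628/37674871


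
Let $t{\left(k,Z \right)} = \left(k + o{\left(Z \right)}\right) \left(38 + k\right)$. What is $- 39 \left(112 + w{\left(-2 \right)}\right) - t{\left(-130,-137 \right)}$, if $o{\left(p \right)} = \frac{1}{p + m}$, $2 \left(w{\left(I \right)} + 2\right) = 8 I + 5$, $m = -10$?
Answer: $- \frac{4714621}{294} \approx -16036.0$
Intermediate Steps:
$w{\left(I \right)} = \frac{1}{2} + 4 I$ ($w{\left(I \right)} = -2 + \frac{8 I + 5}{2} = -2 + \frac{5 + 8 I}{2} = -2 + \left(\frac{5}{2} + 4 I\right) = \frac{1}{2} + 4 I$)
$o{\left(p \right)} = \frac{1}{-10 + p}$ ($o{\left(p \right)} = \frac{1}{p - 10} = \frac{1}{-10 + p}$)
$t{\left(k,Z \right)} = \left(38 + k\right) \left(k + \frac{1}{-10 + Z}\right)$ ($t{\left(k,Z \right)} = \left(k + \frac{1}{-10 + Z}\right) \left(38 + k\right) = \left(38 + k\right) \left(k + \frac{1}{-10 + Z}\right)$)
$- 39 \left(112 + w{\left(-2 \right)}\right) - t{\left(-130,-137 \right)} = - 39 \left(112 + \left(\frac{1}{2} + 4 \left(-2\right)\right)\right) - \frac{38 - 130 - 130 \left(-10 - 137\right) \left(38 - 130\right)}{-10 - 137} = - 39 \left(112 + \left(\frac{1}{2} - 8\right)\right) - \frac{38 - 130 - \left(-19110\right) \left(-92\right)}{-147} = - 39 \left(112 - \frac{15}{2}\right) - - \frac{38 - 130 - 1758120}{147} = \left(-39\right) \frac{209}{2} - \left(- \frac{1}{147}\right) \left(-1758212\right) = - \frac{8151}{2} - \frac{1758212}{147} = - \frac{4714621}{294}$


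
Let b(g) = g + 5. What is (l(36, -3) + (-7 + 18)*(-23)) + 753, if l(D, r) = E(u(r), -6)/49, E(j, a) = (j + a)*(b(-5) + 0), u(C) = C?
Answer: 500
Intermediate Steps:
b(g) = 5 + g
E(j, a) = 0 (E(j, a) = (j + a)*((5 - 5) + 0) = (a + j)*(0 + 0) = (a + j)*0 = 0)
l(D, r) = 0 (l(D, r) = 0/49 = 0*(1/49) = 0)
(l(36, -3) + (-7 + 18)*(-23)) + 753 = (0 + (-7 + 18)*(-23)) + 753 = (0 + 11*(-23)) + 753 = (0 - 253) + 753 = -253 + 753 = 500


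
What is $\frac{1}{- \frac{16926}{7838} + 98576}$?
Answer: $\frac{3919}{386310881} \approx 1.0145 \cdot 10^{-5}$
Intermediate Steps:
$\frac{1}{- \frac{16926}{7838} + 98576} = \frac{1}{\left(-16926\right) \frac{1}{7838} + 98576} = \frac{1}{- \frac{8463}{3919} + 98576} = \frac{1}{\frac{386310881}{3919}} = \frac{3919}{386310881}$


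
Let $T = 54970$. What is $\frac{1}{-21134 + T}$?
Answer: $\frac{1}{33836} \approx 2.9554 \cdot 10^{-5}$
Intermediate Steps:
$\frac{1}{-21134 + T} = \frac{1}{-21134 + 54970} = \frac{1}{33836}$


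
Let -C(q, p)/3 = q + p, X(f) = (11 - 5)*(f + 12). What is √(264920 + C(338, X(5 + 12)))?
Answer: 2*√65846 ≈ 513.21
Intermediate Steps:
X(f) = 72 + 6*f (X(f) = 6*(12 + f) = 72 + 6*f)
C(q, p) = -3*p - 3*q (C(q, p) = -3*(q + p) = -3*(p + q) = -3*p - 3*q)
√(264920 + C(338, X(5 + 12))) = √(264920 + (-3*(72 + 6*(5 + 12)) - 3*338)) = √(264920 + (-3*(72 + 6*17) - 1014)) = √(264920 + (-3*(72 + 102) - 1014)) = √(264920 + (-3*174 - 1014)) = √(264920 + (-522 - 1014)) = √(264920 - 1536) = √263384 = 2*√65846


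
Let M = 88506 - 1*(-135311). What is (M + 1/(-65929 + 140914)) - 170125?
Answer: 4026094621/74985 ≈ 53692.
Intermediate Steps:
M = 223817 (M = 88506 + 135311 = 223817)
(M + 1/(-65929 + 140914)) - 170125 = (223817 + 1/(-65929 + 140914)) - 170125 = (223817 + 1/74985) - 170125 = 16782917746/74985 - 170125 = 4026094621/74985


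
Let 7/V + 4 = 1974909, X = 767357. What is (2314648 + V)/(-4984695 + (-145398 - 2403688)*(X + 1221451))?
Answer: -1523736636149/3337357473829359205 ≈ -4.5657e-7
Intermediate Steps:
V = 7/1974905 (V = 7/(-4 + 1974909) = 7/1974905 ≈ 3.5445e-6)
(2314648 + V)/(-4984695 + (-145398 - 2403688)*(X + 1221451)) = (2314648 + 7/1974905)/(-4984695 + (-145398 - 2403688)*(767357 + 1221451)) = 4571209908447/(1974905*(-4984695 - 2549086*1988808)) = 4571209908447/(1974905*(-4984695 - 5069642629488)) = (4571209908447/1974905)/(-5069647614183) = (4571209908447/1974905)*(-1/5069647614183) = -1523736636149/3337357473829359205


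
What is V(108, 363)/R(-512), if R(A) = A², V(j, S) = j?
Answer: 27/65536 ≈ 0.00041199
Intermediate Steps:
V(108, 363)/R(-512) = 108/((-512)²) = 108/262144 = 108*(1/262144) = 27/65536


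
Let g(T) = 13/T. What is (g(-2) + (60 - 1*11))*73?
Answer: 6205/2 ≈ 3102.5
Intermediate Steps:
(g(-2) + (60 - 1*11))*73 = (13/(-2) + (60 - 1*11))*73 = (13*(-½) + (60 - 11))*73 = (-13/2 + 49)*73 = (85/2)*73 = 6205/2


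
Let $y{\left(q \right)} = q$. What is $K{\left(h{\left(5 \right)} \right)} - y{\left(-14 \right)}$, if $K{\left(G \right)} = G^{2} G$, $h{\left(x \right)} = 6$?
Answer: $230$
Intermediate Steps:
$K{\left(G \right)} = G^{3}$
$K{\left(h{\left(5 \right)} \right)} - y{\left(-14 \right)} = 6^{3} - -14 = 216 + 14 = 230$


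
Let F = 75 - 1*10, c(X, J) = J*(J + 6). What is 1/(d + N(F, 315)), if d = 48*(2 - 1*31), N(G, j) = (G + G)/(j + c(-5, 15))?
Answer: -63/87683 ≈ -0.00071850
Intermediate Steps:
c(X, J) = J*(6 + J)
F = 65 (F = 75 - 10 = 65)
N(G, j) = 2*G/(315 + j) (N(G, j) = (G + G)/(j + 15*(6 + 15)) = (2*G)/(j + 15*21) = (2*G)/(j + 315) = (2*G)/(315 + j) = 2*G/(315 + j))
d = -1392 (d = 48*(2 - 31) = 48*(-29) = -1392)
1/(d + N(F, 315)) = 1/(-1392 + 2*65/(315 + 315)) = 1/(-1392 + 2*65/630) = 1/(-1392 + 2*65*(1/630)) = 1/(-1392 + 13/63) = 1/(-87683/63) = -63/87683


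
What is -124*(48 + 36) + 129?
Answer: -10287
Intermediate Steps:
-124*(48 + 36) + 129 = -124*84 + 129 = -10416 + 129 = -10287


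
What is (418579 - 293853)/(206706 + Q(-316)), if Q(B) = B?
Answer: 62363/103195 ≈ 0.60432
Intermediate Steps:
(418579 - 293853)/(206706 + Q(-316)) = (418579 - 293853)/(206706 - 316) = 124726/206390 = 124726*(1/206390) = 62363/103195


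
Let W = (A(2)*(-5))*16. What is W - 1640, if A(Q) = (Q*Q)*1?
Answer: -1960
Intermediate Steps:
A(Q) = Q**2 (A(Q) = Q**2*1 = Q**2)
W = -320 (W = (2**2*(-5))*16 = (4*(-5))*16 = -20*16 = -320)
W - 1640 = -320 - 1640 = -1960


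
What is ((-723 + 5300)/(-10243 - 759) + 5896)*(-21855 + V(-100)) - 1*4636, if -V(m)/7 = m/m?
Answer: -709045305801/5501 ≈ -1.2889e+8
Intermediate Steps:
V(m) = -7 (V(m) = -7*m/m = -7*1 = -7)
((-723 + 5300)/(-10243 - 759) + 5896)*(-21855 + V(-100)) - 1*4636 = ((-723 + 5300)/(-10243 - 759) + 5896)*(-21855 - 7) - 1*4636 = (4577/(-11002) + 5896)*(-21862) - 4636 = (4577*(-1/11002) + 5896)*(-21862) - 4636 = (-4577/11002 + 5896)*(-21862) - 4636 = (64863215/11002)*(-21862) - 4636 = -709019803165/5501 - 4636 = -709045305801/5501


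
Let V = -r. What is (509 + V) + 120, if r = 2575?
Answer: -1946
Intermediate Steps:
V = -2575 (V = -1*2575 = -2575)
(509 + V) + 120 = (509 - 2575) + 120 = -2066 + 120 = -1946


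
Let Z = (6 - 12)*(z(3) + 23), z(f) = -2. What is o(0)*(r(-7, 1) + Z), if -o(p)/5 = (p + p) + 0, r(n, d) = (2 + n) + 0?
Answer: 0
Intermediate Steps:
r(n, d) = 2 + n
Z = -126 (Z = (6 - 12)*(-2 + 23) = -6*21 = -126)
o(p) = -10*p (o(p) = -5*((p + p) + 0) = -5*(2*p + 0) = -10*p)
o(0)*(r(-7, 1) + Z) = (-10*0)*((2 - 7) - 126) = 0*(-5 - 126) = 0*(-131) = 0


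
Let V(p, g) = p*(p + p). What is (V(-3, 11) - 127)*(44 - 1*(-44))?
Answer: -9592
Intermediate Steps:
V(p, g) = 2*p² (V(p, g) = p*(2*p) = 2*p²)
(V(-3, 11) - 127)*(44 - 1*(-44)) = (2*(-3)² - 127)*(44 - 1*(-44)) = (2*9 - 127)*(44 + 44) = (18 - 127)*88 = -109*88 = -9592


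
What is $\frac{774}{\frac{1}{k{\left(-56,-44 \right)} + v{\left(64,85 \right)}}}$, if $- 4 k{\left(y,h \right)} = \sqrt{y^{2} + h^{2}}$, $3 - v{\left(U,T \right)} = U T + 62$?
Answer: $-4256226 - 774 \sqrt{317} \approx -4.27 \cdot 10^{6}$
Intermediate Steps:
$v{\left(U,T \right)} = -59 - T U$ ($v{\left(U,T \right)} = 3 - \left(U T + 62\right) = 3 - \left(T U + 62\right) = 3 - \left(62 + T U\right) = -59 - T U$)
$k{\left(y,h \right)} = - \frac{\sqrt{h^{2} + y^{2}}}{4}$ ($k{\left(y,h \right)} = - \frac{\sqrt{y^{2} + h^{2}}}{4} = - \frac{\sqrt{h^{2} + y^{2}}}{4}$)
$\frac{774}{\frac{1}{k{\left(-56,-44 \right)} + v{\left(64,85 \right)}}} = \frac{774}{\frac{1}{- \frac{\sqrt{\left(-44\right)^{2} + \left(-56\right)^{2}}}{4} - \left(59 + 85 \cdot 64\right)}} = \frac{774}{\frac{1}{- \frac{\sqrt{1936 + 3136}}{4} - 5499}} = \frac{774}{\frac{1}{- \frac{\sqrt{5072}}{4} - 5499}} = \frac{774}{\frac{1}{- \frac{4 \sqrt{317}}{4} - 5499}} = \frac{774}{\frac{1}{- \sqrt{317} - 5499}} = \frac{774}{\frac{1}{-5499 - \sqrt{317}}} = 774 \left(-5499 - \sqrt{317}\right) = -4256226 - 774 \sqrt{317}$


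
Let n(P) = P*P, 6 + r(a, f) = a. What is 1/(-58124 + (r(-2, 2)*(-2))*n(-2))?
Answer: -1/58060 ≈ -1.7224e-5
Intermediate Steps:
r(a, f) = -6 + a
n(P) = P²
1/(-58124 + (r(-2, 2)*(-2))*n(-2)) = 1/(-58124 + ((-6 - 2)*(-2))*(-2)²) = 1/(-58124 - 8*(-2)*4) = 1/(-58124 + 16*4) = 1/(-58124 + 64) = 1/(-58060) = -1/58060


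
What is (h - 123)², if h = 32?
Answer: 8281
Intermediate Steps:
(h - 123)² = (32 - 123)² = (-91)² = 8281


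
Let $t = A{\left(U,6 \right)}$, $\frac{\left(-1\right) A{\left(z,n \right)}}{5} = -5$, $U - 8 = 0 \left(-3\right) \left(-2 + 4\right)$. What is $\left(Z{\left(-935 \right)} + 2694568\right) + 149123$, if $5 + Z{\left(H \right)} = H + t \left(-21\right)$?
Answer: $2842226$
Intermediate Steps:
$U = 8$ ($U = 8 + 0 \left(-3\right) \left(-2 + 4\right) = 8 + 0 \cdot 2 = 8 + 0 = 8$)
$A{\left(z,n \right)} = 25$ ($A{\left(z,n \right)} = \left(-5\right) \left(-5\right) = 25$)
$t = 25$
$Z{\left(H \right)} = -530 + H$ ($Z{\left(H \right)} = -5 + \left(H + 25 \left(-21\right)\right) = -5 + \left(H - 525\right) = -5 + \left(-525 + H\right) = -530 + H$)
$\left(Z{\left(-935 \right)} + 2694568\right) + 149123 = \left(\left(-530 - 935\right) + 2694568\right) + 149123 = \left(-1465 + 2694568\right) + 149123 = 2693103 + 149123 = 2842226$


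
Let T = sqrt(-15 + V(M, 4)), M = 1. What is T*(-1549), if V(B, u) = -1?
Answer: -6196*I ≈ -6196.0*I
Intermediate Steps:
T = 4*I (T = sqrt(-15 - 1) = sqrt(-16) = 4*I ≈ 4.0*I)
T*(-1549) = (4*I)*(-1549) = -6196*I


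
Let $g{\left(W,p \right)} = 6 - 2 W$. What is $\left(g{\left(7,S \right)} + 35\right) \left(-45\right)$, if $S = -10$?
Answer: $-1215$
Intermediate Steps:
$\left(g{\left(7,S \right)} + 35\right) \left(-45\right) = \left(\left(6 - 14\right) + 35\right) \left(-45\right) = \left(-8 + 35\right) \left(-45\right) = 27 \left(-45\right) = -1215$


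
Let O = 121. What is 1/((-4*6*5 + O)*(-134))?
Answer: -1/134 ≈ -0.0074627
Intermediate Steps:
1/((-4*6*5 + O)*(-134)) = 1/((-4*6*5 + 121)*(-134)) = 1/((-24*5 + 121)*(-134)) = 1/((-120 + 121)*(-134)) = 1/(1*(-134)) = 1/(-134) = -1/134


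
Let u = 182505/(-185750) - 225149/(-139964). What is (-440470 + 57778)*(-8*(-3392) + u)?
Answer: -6749792326590444789/649957825 ≈ -1.0385e+10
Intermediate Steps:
u = 1627729693/2599831300 (u = 182505*(-1/185750) - 225149*(-1/139964) = -36501/37150 + 225149/139964 = 1627729693/2599831300 ≈ 0.62609)
(-440470 + 57778)*(-8*(-3392) + u) = (-440470 + 57778)*(-8*(-3392) + 1627729693/2599831300) = -382692*(27136 + 1627729693/2599831300) = -382692*70550649886493/2599831300 = -6749792326590444789/649957825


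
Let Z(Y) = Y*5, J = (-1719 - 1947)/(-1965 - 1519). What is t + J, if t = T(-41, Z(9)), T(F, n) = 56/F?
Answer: -1723/5494 ≈ -0.31361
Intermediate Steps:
J = 141/134 (J = -3666/(-3484) = -3666*(-1/3484) = 141/134 ≈ 1.0522)
Z(Y) = 5*Y
t = -56/41 (t = 56/(-41) = 56*(-1/41) = -56/41 ≈ -1.3659)
t + J = -56/41 + 141/134 = -1723/5494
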